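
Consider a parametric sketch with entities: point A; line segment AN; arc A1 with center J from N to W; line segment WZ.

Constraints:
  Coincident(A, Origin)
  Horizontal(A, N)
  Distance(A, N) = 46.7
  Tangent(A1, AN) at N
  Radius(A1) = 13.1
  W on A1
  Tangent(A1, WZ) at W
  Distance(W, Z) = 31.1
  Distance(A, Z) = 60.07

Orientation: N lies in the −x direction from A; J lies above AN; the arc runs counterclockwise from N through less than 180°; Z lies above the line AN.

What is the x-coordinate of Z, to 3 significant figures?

-38.8

A is at the origin; AN is horizontal with |AN| = 46.7 and N on the −x side, so N = (-46.7, 0.00). The tangent condition forces JN to be normal to AN, so J = N + (0, 13.1) = (-46.7, 13.1). Since JW ⟂ WZ (tangency), |JZ| = √(13.1² + 31.1²) = 33.7 regardless of where W sits on A1. So Z lies on both circle(A, 60.07) and circle(J, 33.7); the above-AN intersection is Z = (-38.8, 45.9). W is the foot of the tangent from Z: W = (-33.8, 15.2).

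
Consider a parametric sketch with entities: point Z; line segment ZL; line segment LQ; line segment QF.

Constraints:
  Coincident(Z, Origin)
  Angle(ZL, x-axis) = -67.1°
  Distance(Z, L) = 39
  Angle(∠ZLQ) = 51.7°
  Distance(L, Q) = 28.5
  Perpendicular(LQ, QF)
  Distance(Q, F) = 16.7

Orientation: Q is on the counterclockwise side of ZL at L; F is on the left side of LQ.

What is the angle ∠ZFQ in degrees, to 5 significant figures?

162.71°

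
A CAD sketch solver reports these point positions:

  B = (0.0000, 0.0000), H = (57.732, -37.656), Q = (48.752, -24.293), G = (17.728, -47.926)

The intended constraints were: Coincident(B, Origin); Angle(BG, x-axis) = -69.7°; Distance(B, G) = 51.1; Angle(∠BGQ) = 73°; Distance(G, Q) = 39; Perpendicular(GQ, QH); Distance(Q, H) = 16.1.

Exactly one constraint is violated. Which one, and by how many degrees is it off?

Perpendicular(GQ, QH) — off by 3.40°.

B = (0.00, 0.00) ✓; BG at -69.70° ✓; |BG| = 51.10 ✓; ∠BGQ = 73.00° ✓; |GQ| = 39.00 ✓; ∠(GQ, QH) = 93.40° ✗; |QH| = 16.10 ✓.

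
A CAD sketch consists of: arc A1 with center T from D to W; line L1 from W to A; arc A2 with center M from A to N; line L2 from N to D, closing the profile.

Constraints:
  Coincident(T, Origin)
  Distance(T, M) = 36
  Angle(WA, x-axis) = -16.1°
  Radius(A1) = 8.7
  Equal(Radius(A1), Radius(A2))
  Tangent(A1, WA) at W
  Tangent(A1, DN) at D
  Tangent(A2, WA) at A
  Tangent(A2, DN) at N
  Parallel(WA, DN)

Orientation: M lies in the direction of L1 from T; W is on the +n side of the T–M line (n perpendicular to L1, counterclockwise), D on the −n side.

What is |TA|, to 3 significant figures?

37.0

The slot axis is L1's direction at -16.1°, so u = (cos -16.1°, sin -16.1°) = (0.961, -0.277) and n = (−sin -16.1°, cos -16.1°) = (0.277, 0.961). T is at the origin and M lies 36.0 along u from T, so M = 36.0·u = (34.6, -9.98). Tangency of A1 to both parallel lines with radius 8.7 puts W and D at T ± 8.7·n: W = (2.41, 8.36), D = (-2.41, -8.36). Equal radii place A and N the same way about M: A = M + 8.7·n = (37.0, -1.62), N = M − 8.7·n = (32.2, -18.3). Then |TA| = |A − T| = 37.0.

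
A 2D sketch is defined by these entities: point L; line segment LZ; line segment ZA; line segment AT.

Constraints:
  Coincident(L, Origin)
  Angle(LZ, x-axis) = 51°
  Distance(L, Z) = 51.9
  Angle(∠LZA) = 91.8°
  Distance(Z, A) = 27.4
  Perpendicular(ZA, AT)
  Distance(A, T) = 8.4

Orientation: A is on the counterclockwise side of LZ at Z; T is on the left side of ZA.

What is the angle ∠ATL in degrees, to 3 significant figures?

146°

L is at the origin; LZ runs at 51.0° with length 51.9, so Z = 51.9·(cos 51.0°, sin 51.0°) = (32.7, 40.3). ∠LZA = 91.8°, so ZA runs at 51.0° + (180° − 91.8°) = 139° from the x-axis; with |ZA| = 27.4, A = Z + 27.4·(cos 139°, sin 139°) = (11.9, 58.2). ZA is perpendicular to AT; with |AT| = 8.4 on the left of ZA, T = A + 8.4·(-0.653, -0.757) = (6.43, 51.9). Then cos ∠ATL = TA·TL / (|TA||TL|), giving 146°.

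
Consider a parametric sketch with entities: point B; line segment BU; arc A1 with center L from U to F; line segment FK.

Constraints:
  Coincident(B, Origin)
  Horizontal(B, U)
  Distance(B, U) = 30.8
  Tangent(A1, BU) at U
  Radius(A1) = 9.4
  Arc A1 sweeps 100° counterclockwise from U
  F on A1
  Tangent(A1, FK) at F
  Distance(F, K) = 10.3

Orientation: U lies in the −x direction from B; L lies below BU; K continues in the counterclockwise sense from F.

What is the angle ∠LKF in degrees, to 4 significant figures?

42.38°

B is at the origin; BU is horizontal with |BU| = 30.8 and U on the −x side, so U = (-30.80, 0.000). Tangency of A1 to BU means the radius LU is perpendicular to BU, so L = U + (0, -9.4) = (-30.80, -9.400). On A1, U sits at bearing 90° from L; a 100° counterclockwise sweep puts F at bearing 190°, so F = L + 9.4·(cos 190°, sin 190°) = (-40.06, -11.03). The tangent condition forces LF to be normal to FK, so FK runs along (−sin 190°, cos 190°); with |FK| = 10.3, K = (-38.27, -21.18). Then cos ∠LKF = KL·KF / (|KL||KF|), giving 42.38°.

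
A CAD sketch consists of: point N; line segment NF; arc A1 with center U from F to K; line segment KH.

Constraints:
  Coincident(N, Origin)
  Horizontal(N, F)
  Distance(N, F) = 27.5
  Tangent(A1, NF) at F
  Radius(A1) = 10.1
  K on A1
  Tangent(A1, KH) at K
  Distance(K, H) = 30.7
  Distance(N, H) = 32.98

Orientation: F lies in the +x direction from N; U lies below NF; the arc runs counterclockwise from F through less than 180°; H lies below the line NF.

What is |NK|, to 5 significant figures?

19.320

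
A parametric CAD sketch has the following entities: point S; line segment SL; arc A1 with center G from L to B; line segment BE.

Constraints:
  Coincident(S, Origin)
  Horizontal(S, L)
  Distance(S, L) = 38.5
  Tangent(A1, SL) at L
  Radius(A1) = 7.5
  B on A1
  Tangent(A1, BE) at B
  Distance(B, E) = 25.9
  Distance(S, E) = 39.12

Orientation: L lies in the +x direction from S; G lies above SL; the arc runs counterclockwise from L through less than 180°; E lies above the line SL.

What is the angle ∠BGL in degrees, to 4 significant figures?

137.5°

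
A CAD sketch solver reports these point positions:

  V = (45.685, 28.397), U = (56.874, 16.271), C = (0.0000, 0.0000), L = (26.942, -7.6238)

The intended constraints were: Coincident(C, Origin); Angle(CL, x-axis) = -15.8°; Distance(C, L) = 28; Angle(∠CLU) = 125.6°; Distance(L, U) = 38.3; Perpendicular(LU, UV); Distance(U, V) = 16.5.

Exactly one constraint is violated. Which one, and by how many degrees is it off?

Perpendicular(LU, UV) — off by 4.10°.

C = (0.00, 0.00) ✓; CL at -15.80° ✓; |CL| = 28.00 ✓; ∠CLU = 125.6° ✓; |LU| = 38.30 ✓; ∠(LU, UV) = 94.10° ✗; |UV| = 16.50 ✓.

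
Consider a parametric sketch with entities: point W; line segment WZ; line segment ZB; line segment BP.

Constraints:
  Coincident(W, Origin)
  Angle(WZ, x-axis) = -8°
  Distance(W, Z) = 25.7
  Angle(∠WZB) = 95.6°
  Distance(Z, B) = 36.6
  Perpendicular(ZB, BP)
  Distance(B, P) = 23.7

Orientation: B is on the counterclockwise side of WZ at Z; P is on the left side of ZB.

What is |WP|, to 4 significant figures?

39.15

W is at the origin; WZ runs at -8.0° with length 25.7, so Z = 25.7·(cos -8.0°, sin -8.0°) = (25.45, -3.577). ∠WZB = 95.6°, so ZB runs at -8.0° + (180° − 95.6°) = 76.40° from the x-axis; with |ZB| = 36.6, B = Z + 36.6·(cos 76.40°, sin 76.40°) = (34.06, 32.00). ZB is perpendicular to BP; with |BP| = 23.7 on the left of ZB, P = B + 23.7·(-0.9720, 0.2351) = (11.02, 37.57). Then |WP| = |P − W| = 39.15.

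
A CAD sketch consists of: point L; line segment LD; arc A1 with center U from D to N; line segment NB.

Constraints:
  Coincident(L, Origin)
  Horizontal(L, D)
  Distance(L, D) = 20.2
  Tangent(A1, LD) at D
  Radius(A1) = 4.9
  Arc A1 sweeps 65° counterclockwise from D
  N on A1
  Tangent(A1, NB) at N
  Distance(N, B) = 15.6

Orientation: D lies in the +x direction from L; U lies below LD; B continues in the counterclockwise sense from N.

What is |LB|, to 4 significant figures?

19.29

L is at the origin; LD is horizontal with |LD| = 20.2 and D on the +x side, so D = (20.20, 0.000). A1 meets LD tangentially, so UD is at right angles to LD, so U = D + (0, -4.9) = (20.20, -4.900). On A1, D sits at bearing 90° from U; a 65° counterclockwise sweep puts N at bearing 155°, so N = U + 4.9·(cos 155°, sin 155°) = (15.76, -2.829). The tangent condition forces UN to be normal to NB, so NB runs along (−sin 155°, cos 155°); with |NB| = 15.6, B = (9.166, -16.97). Then |LB| = |B − L| = 19.29.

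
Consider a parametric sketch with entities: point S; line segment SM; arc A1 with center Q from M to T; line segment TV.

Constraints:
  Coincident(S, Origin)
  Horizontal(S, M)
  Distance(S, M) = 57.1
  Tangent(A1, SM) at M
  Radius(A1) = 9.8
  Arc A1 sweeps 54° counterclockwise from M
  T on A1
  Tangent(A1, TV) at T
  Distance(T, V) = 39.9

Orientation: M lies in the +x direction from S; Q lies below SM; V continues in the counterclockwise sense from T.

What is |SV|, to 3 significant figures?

44.5

S is at the origin; SM is horizontal with |SM| = 57.1 and M on the +x side, so M = (57.1, 0.00). Since A1 is tangent to SM there, QM ⟂ SM, so Q = M + (0, -9.8) = (57.1, -9.80). On A1, M sits at bearing 90° from Q; a 54° counterclockwise sweep puts T at bearing 144°, so T = Q + 9.8·(cos 144°, sin 144°) = (49.2, -4.04). A1 meets TV tangentially, so QT is at right angles to TV, so TV runs along (−sin 144°, cos 144°); with |TV| = 39.9, V = (25.7, -36.3). Then |SV| = |V − S| = 44.5.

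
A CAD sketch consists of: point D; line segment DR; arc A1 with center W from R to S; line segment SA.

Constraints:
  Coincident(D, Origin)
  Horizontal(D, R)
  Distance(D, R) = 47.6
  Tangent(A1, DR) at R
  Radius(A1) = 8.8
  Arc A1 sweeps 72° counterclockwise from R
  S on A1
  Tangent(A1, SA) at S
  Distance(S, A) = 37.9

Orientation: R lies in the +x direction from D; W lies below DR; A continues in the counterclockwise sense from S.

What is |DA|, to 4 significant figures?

50.32

D is at the origin; DR is horizontal with |DR| = 47.6 and R on the +x side, so R = (47.60, 0.000). Since A1 is tangent to DR there, WR ⟂ DR, so W = R + (0, -8.8) = (47.60, -8.800). On A1, R sits at bearing 90° from W; a 72° counterclockwise sweep puts S at bearing 162°, so S = W + 8.8·(cos 162°, sin 162°) = (39.23, -6.081). Tangency of A1 to SA means the radius WS is perpendicular to SA, so SA runs along (−sin 162°, cos 162°); with |SA| = 37.9, A = (27.52, -42.13). Then |DA| = |A − D| = 50.32.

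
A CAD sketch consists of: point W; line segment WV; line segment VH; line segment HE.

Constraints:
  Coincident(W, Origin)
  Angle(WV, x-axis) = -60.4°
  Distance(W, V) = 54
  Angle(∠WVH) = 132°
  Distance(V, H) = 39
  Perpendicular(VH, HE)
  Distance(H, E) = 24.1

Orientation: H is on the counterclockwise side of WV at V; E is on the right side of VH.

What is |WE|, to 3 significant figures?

98.8

∠WVH = 132.0°, so VH runs at -60.4° + (180° − 132.0°) = -12.4° from the x-axis; with |VH| = 39.0, H = V + 39.0·(cos -12.4°, sin -12.4°) = (64.8, -55.3). VH ⟂ HE; with |HE| = 24.1 on the right of VH, E = H + 24.1·(-0.215, -0.977) = (59.6, -78.9). Then |WE| = |E − W| = 98.8.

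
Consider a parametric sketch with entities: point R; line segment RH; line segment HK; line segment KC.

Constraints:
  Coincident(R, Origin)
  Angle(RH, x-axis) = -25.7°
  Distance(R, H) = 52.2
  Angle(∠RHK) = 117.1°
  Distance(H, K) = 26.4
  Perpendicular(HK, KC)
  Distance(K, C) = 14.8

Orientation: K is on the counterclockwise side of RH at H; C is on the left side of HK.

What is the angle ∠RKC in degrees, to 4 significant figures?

47.20°

R is at the origin; RH runs at -25.7° with length 52.2, so H = 52.2·(cos -25.7°, sin -25.7°) = (47.04, -22.64). ∠RHK = 117.1°, so HK runs at -25.7° + (180° − 117.1°) = 37.20° from the x-axis; with |HK| = 26.4, K = H + 26.4·(cos 37.20°, sin 37.20°) = (68.06, -6.676). HK ⟂ KC; with |KC| = 14.8 on the left of HK, C = K + 14.8·(-0.6046, 0.7965) = (59.12, 5.113). Then cos ∠RKC = KR·KC / (|KR||KC|), giving 47.20°.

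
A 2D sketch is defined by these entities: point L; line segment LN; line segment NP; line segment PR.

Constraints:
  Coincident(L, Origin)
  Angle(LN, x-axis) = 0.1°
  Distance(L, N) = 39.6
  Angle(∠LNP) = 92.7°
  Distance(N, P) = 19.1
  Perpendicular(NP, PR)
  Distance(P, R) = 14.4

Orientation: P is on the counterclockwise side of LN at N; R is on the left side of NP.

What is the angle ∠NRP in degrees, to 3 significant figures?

53.0°

∠LNP = 92.7°, so NP runs at 0.1° + (180° − 92.7°) = 87.4° from the x-axis; with |NP| = 19.1, P = N + 19.1·(cos 87.4°, sin 87.4°) = (40.5, 19.1). NP is perpendicular to PR; with |PR| = 14.4 on the left of NP, R = P + 14.4·(-0.999, 0.0454) = (26.1, 19.8). Then cos ∠NRP = RN·RP / (|RN||RP|), giving 53.0°.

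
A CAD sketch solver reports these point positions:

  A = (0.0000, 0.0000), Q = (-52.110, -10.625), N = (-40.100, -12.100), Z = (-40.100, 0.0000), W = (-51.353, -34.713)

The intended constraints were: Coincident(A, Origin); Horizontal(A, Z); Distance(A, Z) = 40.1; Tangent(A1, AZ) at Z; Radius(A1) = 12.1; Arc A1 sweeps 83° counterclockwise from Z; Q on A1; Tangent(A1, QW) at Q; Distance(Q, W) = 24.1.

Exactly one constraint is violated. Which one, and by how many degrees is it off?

Tangent(A1, QW) at Q — off by 8.80°.

A = (0.00, 0.00) ✓; A.y = 0.00, Z.y = 0.00 ✓; |AZ| = 40.10 ✓; ∠(NZ, ZA) = 90.00° ✓; |NZ| = 12.10 ✓; bearing(N→Q) − bearing(N→Z) = 83.00° ✓; |NQ| = 12.10 ✓; ∠(NQ, QW) = 81.20° ✗; |QW| = 24.10 ✓.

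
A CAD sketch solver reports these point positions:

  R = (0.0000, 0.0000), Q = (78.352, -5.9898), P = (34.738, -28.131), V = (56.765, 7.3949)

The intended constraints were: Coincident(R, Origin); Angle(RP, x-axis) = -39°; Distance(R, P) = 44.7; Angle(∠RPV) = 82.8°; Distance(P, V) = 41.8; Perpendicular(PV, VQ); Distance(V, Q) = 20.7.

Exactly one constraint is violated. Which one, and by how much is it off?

Distance(V, Q) = 20.7 — off by 4.70.

R = (0.00, 0.00) ✓; RP at -39.00° ✓; |RP| = 44.70 ✓; ∠RPV = 82.80° ✓; |PV| = 41.80 ✓; ∠(PV, VQ) = 90.00° ✓; |VQ| = 25.40 ✗.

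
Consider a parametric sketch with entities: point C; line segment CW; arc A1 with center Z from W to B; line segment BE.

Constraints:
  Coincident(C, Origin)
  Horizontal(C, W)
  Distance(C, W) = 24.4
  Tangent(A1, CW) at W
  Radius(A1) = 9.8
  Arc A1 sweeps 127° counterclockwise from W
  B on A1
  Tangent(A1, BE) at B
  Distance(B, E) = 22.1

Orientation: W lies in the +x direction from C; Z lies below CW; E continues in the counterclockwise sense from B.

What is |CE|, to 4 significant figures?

44.77

C is at the origin; CW is horizontal with |CW| = 24.4 and W on the +x side, so W = (24.40, 0.000). Tangency of A1 to CW means the radius ZW is perpendicular to CW, so Z = W + (0, -9.8) = (24.40, -9.800). On A1, W sits at bearing 90° from Z; a 127° counterclockwise sweep puts B at bearing 217°, so B = Z + 9.8·(cos 217°, sin 217°) = (16.57, -15.70). A1 meets BE tangentially, so ZB is at right angles to BE, so BE runs along (−sin 217°, cos 217°); with |BE| = 22.1, E = (29.87, -33.35). Then |CE| = |E − C| = 44.77.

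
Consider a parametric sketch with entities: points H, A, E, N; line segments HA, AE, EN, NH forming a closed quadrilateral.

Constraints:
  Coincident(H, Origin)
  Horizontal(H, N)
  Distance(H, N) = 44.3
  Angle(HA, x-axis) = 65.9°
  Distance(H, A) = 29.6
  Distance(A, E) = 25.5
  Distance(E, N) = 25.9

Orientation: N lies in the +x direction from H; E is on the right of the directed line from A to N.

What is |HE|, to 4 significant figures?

18.65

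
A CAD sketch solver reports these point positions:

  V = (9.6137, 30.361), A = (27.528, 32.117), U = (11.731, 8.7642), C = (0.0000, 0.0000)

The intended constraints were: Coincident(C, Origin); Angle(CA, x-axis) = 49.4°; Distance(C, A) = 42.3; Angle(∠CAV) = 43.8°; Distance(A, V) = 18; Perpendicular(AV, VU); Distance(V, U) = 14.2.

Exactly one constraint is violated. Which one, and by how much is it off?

Distance(V, U) = 14.2 — off by 7.50.

C = (0.00, 0.00) ✓; CA at 49.40° ✓; |CA| = 42.30 ✓; ∠CAV = 43.80° ✓; |AV| = 18.00 ✓; ∠(AV, VU) = 90.00° ✓; |VU| = 21.70 ✗.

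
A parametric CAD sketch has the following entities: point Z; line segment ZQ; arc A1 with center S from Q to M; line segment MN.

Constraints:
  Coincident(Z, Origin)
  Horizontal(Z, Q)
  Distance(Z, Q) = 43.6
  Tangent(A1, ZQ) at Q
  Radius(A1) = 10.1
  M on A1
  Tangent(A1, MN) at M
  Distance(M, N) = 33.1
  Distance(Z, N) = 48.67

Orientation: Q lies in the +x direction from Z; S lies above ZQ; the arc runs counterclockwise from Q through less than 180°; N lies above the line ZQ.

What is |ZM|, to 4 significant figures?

53.54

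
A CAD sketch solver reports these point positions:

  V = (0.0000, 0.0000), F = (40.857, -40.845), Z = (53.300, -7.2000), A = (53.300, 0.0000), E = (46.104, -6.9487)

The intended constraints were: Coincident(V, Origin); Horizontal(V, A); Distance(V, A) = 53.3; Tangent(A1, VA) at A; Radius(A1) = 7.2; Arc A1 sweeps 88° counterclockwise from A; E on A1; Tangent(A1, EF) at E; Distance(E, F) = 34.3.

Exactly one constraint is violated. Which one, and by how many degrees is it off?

Tangent(A1, EF) at E — off by 6.80°.

V = (0.00, 0.00) ✓; V.y = 0.00, A.y = 0.00 ✓; |VA| = 53.30 ✓; ∠(ZA, AV) = 90.00° ✓; |ZA| = 7.200 ✓; bearing(Z→E) − bearing(Z→A) = 88.00° ✓; |ZE| = 7.200 ✓; ∠(ZE, EF) = 96.80° ✗; |EF| = 34.30 ✓.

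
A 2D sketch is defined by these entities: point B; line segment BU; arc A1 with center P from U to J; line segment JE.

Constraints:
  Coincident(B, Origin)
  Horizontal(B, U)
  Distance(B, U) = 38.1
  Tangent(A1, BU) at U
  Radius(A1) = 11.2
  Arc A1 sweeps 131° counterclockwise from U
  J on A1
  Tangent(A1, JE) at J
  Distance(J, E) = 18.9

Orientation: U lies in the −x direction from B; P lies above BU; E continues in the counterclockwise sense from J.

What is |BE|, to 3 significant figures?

53.3

On A1, U sits at bearing -90° from P; a 131° counterclockwise sweep puts J at bearing 41°, so J = P + 11.2·(cos 41°, sin 41°) = (-29.6, 18.5). A1 meets JE tangentially, so PJ is at right angles to JE, so JE runs along (−sin 41°, cos 41°); with |JE| = 18.9, E = (-42.0, 32.8). Then |BE| = |E − B| = 53.3.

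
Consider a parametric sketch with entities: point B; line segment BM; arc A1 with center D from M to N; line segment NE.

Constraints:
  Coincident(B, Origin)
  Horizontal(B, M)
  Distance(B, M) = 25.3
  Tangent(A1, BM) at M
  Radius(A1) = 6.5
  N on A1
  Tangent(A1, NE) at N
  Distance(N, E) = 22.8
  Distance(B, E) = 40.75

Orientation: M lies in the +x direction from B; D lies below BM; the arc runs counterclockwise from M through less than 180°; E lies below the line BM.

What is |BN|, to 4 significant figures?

21.17

B is at the origin; B and M share the same y with |BM| = 25.3 and M on the +x side, so M = (25.30, 0.000). Since A1 is tangent to BM there, DM ⟂ BM, so D = M + (0, -6.5) = (25.30, -6.500). Since DN ⟂ NE (tangency), |DE| = √(6.5² + 22.8²) = 23.71 regardless of where N sits on A1. So E lies on both circle(B, 40.75) and circle(D, 23.71); the below-BM intersection is E = (27.46, -30.11). N is the foot of the tangent from E: N = (19.24, -8.844).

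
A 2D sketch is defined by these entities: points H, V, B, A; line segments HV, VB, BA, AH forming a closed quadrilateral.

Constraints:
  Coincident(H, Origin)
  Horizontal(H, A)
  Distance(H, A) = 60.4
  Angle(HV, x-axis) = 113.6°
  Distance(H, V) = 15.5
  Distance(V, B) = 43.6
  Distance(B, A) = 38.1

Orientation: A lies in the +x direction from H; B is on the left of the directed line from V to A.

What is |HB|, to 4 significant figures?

45.09

Checks: |VB| = 43.60 ✓; |BA| = 38.10 ✓.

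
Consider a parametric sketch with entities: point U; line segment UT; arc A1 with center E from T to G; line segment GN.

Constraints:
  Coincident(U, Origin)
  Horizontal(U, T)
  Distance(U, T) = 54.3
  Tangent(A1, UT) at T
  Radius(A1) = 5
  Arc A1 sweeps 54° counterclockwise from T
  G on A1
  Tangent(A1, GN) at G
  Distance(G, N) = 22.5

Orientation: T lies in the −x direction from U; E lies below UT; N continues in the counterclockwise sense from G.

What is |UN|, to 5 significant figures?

74.384

U is at the origin; U and T share the same y with |UT| = 54.3 and T on the −x side, so T = (-54.300, 0.0000). A1 meets UT tangentially, so ET is at right angles to UT, so E = T + (0, -5) = (-54.300, -5.0000). On A1, T sits at bearing 90° from E; a 54° counterclockwise sweep puts G at bearing 144°, so G = E + 5.0·(cos 144°, sin 144°) = (-58.345, -2.0611). Tangency of A1 to GN means the radius EG is perpendicular to GN, so GN runs along (−sin 144°, cos 144°); with |GN| = 22.5, N = (-71.570, -20.264). Then |UN| = |N − U| = 74.384.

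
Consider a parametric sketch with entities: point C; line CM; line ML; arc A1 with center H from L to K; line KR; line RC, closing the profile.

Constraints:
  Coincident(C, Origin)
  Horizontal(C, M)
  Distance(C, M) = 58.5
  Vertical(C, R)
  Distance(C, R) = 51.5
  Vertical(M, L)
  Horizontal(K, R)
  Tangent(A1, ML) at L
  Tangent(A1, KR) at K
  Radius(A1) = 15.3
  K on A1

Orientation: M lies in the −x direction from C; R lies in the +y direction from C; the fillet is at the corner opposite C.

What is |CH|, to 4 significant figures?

56.36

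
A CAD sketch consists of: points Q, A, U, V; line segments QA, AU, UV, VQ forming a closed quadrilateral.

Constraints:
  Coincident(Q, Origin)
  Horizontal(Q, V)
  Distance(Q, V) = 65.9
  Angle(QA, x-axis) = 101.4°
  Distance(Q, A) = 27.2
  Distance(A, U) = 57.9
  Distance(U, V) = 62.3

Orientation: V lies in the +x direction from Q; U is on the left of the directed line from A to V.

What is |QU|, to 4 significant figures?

72.41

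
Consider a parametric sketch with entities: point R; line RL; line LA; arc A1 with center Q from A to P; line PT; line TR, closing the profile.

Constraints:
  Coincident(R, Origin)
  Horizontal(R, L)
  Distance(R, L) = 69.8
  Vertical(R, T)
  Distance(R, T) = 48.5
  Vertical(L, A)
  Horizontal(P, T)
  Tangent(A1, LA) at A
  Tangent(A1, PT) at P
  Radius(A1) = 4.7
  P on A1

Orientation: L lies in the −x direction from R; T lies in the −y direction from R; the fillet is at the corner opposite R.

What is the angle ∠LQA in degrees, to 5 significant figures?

83.875°

The virtual corner opposite R is at (-69.800, -48.500). Since A1 is tangent to LA there, QA ⟂ LA and the tangent condition forces QP to be normal to PT, with radius 4.7, so the center Q sits 4.7 in from both sides at Q = (-65.100, -43.800). That places the tangent points at A = (-69.800, -43.800) on LA and P = (-65.100, -48.500) on PT. Then cos ∠LQA = QL·QA / (|QL||QA|), giving 83.875°.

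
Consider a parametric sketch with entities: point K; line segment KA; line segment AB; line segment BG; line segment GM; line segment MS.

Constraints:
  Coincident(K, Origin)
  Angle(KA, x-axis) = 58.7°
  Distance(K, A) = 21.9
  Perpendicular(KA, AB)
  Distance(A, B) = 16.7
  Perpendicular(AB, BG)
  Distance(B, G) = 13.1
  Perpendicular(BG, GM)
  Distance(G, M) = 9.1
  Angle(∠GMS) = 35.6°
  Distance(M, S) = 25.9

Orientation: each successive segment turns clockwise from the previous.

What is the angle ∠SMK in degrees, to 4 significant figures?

166.4°

BG ⟂ GM, so GM runs at 148.7°; with |GM| = 9.1, M = (11.07, 3.571). ∠GMS = 35.6° gives MS at 4.300° from the x-axis; with |MS| = 25.9, S = (36.89, 5.513). Then cos ∠SMK = MS·MK / (|MS||MK|), giving 166.4°.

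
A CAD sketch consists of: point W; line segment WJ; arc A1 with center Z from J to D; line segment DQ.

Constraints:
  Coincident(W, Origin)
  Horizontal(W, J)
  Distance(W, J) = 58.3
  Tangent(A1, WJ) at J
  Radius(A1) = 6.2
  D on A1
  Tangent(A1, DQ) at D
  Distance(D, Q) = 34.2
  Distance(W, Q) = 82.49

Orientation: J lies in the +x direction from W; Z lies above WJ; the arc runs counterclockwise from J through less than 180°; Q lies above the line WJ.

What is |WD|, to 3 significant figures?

64.4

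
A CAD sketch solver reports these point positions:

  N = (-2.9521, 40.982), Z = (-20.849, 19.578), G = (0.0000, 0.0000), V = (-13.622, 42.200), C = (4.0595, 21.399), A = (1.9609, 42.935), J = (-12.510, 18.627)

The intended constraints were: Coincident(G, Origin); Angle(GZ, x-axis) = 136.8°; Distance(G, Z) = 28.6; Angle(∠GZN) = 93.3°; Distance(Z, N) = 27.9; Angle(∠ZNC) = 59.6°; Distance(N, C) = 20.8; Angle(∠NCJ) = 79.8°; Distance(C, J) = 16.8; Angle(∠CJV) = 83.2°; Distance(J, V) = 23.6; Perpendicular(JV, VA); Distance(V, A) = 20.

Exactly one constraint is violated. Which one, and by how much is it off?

Distance(V, A) = 20 — off by 4.40.

G = (0.00, 0.00) ✓; GZ at 136.8° ✓; |GZ| = 28.60 ✓; ∠GZN = 93.30° ✓; |ZN| = 27.90 ✓; ∠ZNC = 59.60° ✓; |NC| = 20.80 ✓; ∠NCJ = 79.80° ✓; |CJ| = 16.80 ✓; ∠CJV = 83.20° ✓; |JV| = 23.60 ✓; ∠(JV, VA) = 90.00° ✓; |VA| = 15.60 ✗.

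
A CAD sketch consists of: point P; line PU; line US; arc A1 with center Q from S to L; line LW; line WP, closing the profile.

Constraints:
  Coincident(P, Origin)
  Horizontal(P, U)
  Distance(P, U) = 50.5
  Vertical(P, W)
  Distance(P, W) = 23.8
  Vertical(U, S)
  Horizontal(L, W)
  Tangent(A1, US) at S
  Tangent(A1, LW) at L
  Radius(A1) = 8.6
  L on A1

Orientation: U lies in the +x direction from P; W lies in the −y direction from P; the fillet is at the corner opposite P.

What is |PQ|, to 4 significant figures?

44.57

P and W share the same x with |PW| = 23.8 and W on the −y side, so W = (0.000, -23.80). The virtual corner opposite P is at (50.50, -23.80). Since A1 is tangent to US there, QS ⟂ US and tangency of A1 to LW means the radius QL is perpendicular to LW, with radius 8.6, so the center Q sits 8.6 in from both sides at Q = (41.90, -15.20). Then |PQ| = |Q − P| = 44.57.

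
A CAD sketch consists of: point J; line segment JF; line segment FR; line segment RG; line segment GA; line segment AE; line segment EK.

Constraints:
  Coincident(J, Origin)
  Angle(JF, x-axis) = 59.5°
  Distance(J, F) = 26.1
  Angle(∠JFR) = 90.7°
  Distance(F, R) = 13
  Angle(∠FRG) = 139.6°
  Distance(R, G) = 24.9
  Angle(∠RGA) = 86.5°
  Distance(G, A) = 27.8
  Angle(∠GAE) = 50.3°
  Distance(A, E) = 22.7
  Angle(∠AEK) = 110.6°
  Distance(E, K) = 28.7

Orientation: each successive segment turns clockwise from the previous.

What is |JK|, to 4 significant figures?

44.16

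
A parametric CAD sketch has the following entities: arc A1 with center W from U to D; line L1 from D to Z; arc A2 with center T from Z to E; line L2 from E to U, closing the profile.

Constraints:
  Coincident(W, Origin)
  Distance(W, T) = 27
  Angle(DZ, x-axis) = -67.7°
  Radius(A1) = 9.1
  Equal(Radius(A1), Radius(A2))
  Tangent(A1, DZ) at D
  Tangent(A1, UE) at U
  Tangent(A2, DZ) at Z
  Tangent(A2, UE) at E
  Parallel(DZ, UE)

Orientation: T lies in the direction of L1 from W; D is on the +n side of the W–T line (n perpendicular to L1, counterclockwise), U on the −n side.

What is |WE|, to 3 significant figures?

28.5

The slot axis is L1's direction at -67.7°, so u = (cos -67.7°, sin -67.7°) = (0.379, -0.925) and n = (−sin -67.7°, cos -67.7°) = (0.925, 0.379). W is at the origin and T lies 27.0 along u from W, so T = 27.0·u = (10.2, -25.0). Tangency of A1 to both parallel lines with radius 9.1 puts D and U at W ± 9.1·n: D = (8.42, 3.45), U = (-8.42, -3.45). Equal radii place Z and E the same way about T: Z = T + 9.1·n = (18.7, -21.5), E = T − 9.1·n = (1.83, -28.4). Then |WE| = |E − W| = 28.5.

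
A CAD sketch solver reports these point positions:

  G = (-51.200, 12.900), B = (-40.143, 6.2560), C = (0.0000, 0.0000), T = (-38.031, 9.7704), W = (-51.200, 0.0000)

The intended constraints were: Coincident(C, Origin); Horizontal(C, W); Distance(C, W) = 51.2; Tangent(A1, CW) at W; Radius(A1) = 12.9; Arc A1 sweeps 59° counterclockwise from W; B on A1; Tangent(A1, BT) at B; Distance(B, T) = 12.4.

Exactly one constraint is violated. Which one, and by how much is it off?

Distance(B, T) = 12.4 — off by 8.30.

C = (0.00, 0.00) ✓; C.y = 0.00, W.y = 0.00 ✓; |CW| = 51.20 ✓; ∠(GW, WC) = 90.00° ✓; |GW| = 12.90 ✓; bearing(G→B) − bearing(G→W) = 59.00° ✓; |GB| = 12.90 ✓; ∠(GB, BT) = 90.00° ✓; |BT| = 4.100 ✗.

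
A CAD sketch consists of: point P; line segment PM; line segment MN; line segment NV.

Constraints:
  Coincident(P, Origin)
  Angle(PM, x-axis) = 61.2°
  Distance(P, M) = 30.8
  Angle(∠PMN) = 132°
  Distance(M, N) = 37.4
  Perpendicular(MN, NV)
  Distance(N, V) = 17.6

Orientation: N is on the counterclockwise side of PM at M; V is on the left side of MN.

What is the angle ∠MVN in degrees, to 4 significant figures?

64.80°

P is at the origin; PM runs at 61.2° with length 30.8, so M = 30.8·(cos 61.2°, sin 61.2°) = (14.84, 26.99). ∠PMN = 132.0°, so MN runs at 61.2° + (180° − 132.0°) = 109.2° from the x-axis; with |MN| = 37.4, N = M + 37.4·(cos 109.2°, sin 109.2°) = (2.538, 62.31). The perpendicularity gives NV at right angles to MN; with |NV| = 17.6 on the left of MN, V = N + 17.6·(-0.9444, -0.3289) = (-14.08, 56.52). Then cos ∠MVN = VM·VN / (|VM||VN|), giving 64.80°.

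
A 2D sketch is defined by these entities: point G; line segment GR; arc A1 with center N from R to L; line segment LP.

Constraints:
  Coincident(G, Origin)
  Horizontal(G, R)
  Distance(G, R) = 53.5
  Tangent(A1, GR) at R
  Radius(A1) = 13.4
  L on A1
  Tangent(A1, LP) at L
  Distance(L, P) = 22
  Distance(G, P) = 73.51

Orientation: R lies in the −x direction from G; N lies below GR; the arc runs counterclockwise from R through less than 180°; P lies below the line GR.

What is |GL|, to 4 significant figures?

68.51

G is at the origin; GR is horizontal with |GR| = 53.5 and R on the −x side, so R = (-53.50, 0.000). A1 meets GR tangentially, so NR is at right angles to GR, so N = R + (0, -13.4) = (-53.50, -13.40). Since NL ⟂ LP (tangency), |NP| = √(13.4² + 22.0²) = 25.76 regardless of where L sits on A1. So P lies on both circle(G, 73.51) and circle(N, 25.76); the below-GR intersection is P = (-63.42, -37.17). L is the foot of the tangent from P: L = (-66.75, -15.43).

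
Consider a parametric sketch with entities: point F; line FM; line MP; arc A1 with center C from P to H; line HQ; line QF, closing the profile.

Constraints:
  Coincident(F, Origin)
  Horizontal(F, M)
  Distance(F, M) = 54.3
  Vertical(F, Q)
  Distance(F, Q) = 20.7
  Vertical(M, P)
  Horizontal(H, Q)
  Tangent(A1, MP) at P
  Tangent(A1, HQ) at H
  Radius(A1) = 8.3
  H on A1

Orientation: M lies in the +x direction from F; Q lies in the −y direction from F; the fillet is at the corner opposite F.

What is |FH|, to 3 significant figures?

50.4

F is at the origin; FM is horizontal with |FM| = 54.3 and M on the +x side, so M = (54.3, 0.00). F and Q share the same x with |FQ| = 20.7 and Q on the −y side, so Q = (0.00, -20.7). The virtual corner opposite F is at (54.3, -20.7). Tangency of A1 to MP means the radius CP is perpendicular to MP and tangency of A1 to HQ means the radius CH is perpendicular to HQ, with radius 8.3, so the center C sits 8.3 in from both sides at C = (46.0, -12.4). That places the tangent points at P = (54.3, -12.4) on MP and H = (46.0, -20.7) on HQ. Then |FH| = |H − F| = 50.4.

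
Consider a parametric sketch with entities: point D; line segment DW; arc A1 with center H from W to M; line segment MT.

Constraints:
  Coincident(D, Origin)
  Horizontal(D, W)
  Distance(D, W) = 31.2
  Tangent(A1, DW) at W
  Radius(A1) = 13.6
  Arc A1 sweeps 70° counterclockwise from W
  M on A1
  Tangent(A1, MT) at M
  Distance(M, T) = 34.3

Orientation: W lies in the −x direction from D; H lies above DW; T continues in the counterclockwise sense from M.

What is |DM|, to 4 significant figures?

20.48

D is at the origin; DW is horizontal with |DW| = 31.2 and W on the −x side, so W = (-31.20, 0.000). Tangency of A1 to DW means the radius HW is perpendicular to DW, so H = W + (0, 13.6) = (-31.20, 13.60). On A1, W sits at bearing -90° from H; a 70° counterclockwise sweep puts M at bearing -20°, so M = H + 13.6·(cos -20°, sin -20°) = (-18.42, 8.949). Then |DM| = |M − D| = 20.48.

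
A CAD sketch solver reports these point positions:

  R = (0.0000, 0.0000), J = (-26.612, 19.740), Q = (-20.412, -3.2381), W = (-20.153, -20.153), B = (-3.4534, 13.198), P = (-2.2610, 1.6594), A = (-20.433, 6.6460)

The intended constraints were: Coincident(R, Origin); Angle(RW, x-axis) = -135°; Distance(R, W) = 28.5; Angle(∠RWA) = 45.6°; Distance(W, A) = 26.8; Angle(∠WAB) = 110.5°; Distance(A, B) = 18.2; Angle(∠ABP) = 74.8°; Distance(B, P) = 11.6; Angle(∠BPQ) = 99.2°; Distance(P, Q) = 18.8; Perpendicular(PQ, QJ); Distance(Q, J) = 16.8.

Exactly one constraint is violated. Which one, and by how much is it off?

Distance(Q, J) = 16.8 — off by 7.00.

R = (0.00, 0.00) ✓; RW at -135.0° ✓; |RW| = 28.50 ✓; ∠RWA = 45.60° ✓; |WA| = 26.80 ✓; ∠WAB = 110.5° ✓; |AB| = 18.20 ✓; ∠ABP = 74.80° ✓; |BP| = 11.60 ✓; ∠BPQ = 99.20° ✓; |PQ| = 18.80 ✓; ∠(PQ, QJ) = 90.00° ✓; |QJ| = 23.80 ✗.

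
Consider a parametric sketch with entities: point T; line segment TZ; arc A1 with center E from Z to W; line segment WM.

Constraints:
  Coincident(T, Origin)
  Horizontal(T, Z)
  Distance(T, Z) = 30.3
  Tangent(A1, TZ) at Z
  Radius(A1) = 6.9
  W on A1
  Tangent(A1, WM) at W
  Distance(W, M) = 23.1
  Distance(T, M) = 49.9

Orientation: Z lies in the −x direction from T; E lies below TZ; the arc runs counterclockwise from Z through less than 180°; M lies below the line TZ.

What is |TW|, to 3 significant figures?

37.5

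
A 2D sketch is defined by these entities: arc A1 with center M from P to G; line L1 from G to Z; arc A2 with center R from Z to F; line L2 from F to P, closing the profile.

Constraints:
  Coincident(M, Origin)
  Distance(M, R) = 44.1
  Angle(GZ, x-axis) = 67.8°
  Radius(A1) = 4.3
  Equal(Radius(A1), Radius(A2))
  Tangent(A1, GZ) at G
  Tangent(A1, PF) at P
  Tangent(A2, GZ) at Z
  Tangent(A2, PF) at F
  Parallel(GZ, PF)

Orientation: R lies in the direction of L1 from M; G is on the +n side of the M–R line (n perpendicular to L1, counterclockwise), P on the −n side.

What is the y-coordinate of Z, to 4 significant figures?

42.46

The slot axis is L1's direction at 67.8°, so u = (cos 67.8°, sin 67.8°) = (0.3778, 0.9259) and n = (−sin 67.8°, cos 67.8°) = (-0.9259, 0.3778). M is at the origin and R lies 44.1 along u from M, so R = 44.1·u = (16.66, 40.83). Tangency of A1 to both parallel lines with radius 4.3 puts G and P at M ± 4.3·n: G = (-3.981, 1.625), P = (3.981, -1.625). Equal radii place Z and F the same way about R: Z = R + 4.3·n = (12.68, 42.46), F = R − 4.3·n = (20.64, 39.21). So Z.y = 42.46.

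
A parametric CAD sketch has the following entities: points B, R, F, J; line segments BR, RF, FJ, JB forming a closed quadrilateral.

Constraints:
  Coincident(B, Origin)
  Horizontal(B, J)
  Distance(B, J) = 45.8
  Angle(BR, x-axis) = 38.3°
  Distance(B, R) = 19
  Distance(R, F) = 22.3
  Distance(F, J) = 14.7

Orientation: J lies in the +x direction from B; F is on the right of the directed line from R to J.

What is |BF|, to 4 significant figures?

31.61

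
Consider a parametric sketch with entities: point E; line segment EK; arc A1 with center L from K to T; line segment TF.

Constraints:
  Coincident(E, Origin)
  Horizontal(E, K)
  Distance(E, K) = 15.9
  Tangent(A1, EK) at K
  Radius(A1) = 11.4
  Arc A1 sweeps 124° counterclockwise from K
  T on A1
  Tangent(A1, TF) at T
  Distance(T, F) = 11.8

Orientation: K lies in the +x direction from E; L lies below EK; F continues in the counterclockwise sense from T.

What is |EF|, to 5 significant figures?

30.490

E is at the origin; E and K share the same y with |EK| = 15.9 and K on the +x side, so K = (15.900, 0.0000). The tangent condition forces LK to be normal to EK, so L = K + (0, -11.4) = (15.900, -11.400). On A1, K sits at bearing 90° from L; a 124° counterclockwise sweep puts T at bearing 214°, so T = L + 11.4·(cos 214°, sin 214°) = (6.4490, -17.775). The tangent condition forces LT to be normal to TF, so TF runs along (−sin 214°, cos 214°); with |TF| = 11.8, F = (13.047, -27.557). Then |EF| = |F − E| = 30.490.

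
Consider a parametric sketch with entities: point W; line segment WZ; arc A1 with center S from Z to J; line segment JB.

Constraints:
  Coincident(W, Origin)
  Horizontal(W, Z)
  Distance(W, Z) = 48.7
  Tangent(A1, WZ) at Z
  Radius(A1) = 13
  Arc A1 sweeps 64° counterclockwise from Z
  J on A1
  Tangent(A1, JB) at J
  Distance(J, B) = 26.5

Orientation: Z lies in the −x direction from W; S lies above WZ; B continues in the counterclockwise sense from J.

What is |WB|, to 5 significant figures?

40.168

W is at the origin; W and Z share the same y with |WZ| = 48.7 and Z on the −x side, so Z = (-48.700, 0.0000). Tangency of A1 to WZ means the radius SZ is perpendicular to WZ, so S = Z + (0, 13) = (-48.700, 13.000). On A1, Z sits at bearing -90° from S; a 64° counterclockwise sweep puts J at bearing -26°, so J = S + 13.0·(cos -26°, sin -26°) = (-37.016, 7.3012). A1 meets JB tangentially, so SJ is at right angles to JB, so JB runs along (−sin -26°, cos -26°); with |JB| = 26.5, B = (-25.399, 31.119). Then |WB| = |B − W| = 40.168.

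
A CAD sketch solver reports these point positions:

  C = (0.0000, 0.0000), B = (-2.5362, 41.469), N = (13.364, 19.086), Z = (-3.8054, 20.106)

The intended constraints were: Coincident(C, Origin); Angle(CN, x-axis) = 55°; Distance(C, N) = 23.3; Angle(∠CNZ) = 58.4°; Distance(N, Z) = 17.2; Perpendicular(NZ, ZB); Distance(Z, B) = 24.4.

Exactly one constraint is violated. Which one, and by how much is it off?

Distance(Z, B) = 24.4 — off by 3.00.

C = (0.00, 0.00) ✓; CN at 55.00° ✓; |CN| = 23.30 ✓; ∠CNZ = 58.40° ✓; |NZ| = 17.20 ✓; ∠(NZ, ZB) = 90.00° ✓; |ZB| = 21.40 ✗.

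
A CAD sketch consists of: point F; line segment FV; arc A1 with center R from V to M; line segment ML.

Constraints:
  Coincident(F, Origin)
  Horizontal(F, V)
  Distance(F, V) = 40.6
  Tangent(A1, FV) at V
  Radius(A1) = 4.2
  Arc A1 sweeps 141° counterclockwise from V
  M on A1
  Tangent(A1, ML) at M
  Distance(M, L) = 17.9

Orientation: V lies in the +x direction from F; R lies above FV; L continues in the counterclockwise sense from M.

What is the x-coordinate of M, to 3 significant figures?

43.2

Tangency of A1 to FV means the radius RV is perpendicular to FV, so R = V + (0, 4.2) = (40.6, 4.20). On A1, V sits at bearing -90° from R; a 141° counterclockwise sweep puts M at bearing 51°, so M = R + 4.2·(cos 51°, sin 51°) = (43.2, 7.46). So M.x = 43.2.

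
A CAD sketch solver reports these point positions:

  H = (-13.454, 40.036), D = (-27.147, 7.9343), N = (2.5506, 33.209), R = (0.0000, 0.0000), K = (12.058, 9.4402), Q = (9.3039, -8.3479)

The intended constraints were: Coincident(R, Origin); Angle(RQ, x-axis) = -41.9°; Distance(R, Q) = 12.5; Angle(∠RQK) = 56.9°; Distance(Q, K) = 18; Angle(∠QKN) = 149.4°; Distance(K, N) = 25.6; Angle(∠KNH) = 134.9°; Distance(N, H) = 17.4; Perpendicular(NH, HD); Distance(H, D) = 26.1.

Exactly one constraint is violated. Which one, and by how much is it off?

Distance(H, D) = 26.1 — off by 8.80.

R = (0.00, 0.00) ✓; RQ at -41.90° ✓; |RQ| = 12.50 ✓; ∠RQK = 56.90° ✓; |QK| = 18.00 ✓; ∠QKN = 149.4° ✓; |KN| = 25.60 ✓; ∠KNH = 134.9° ✓; |NH| = 17.40 ✓; ∠(NH, HD) = 90.00° ✓; |HD| = 34.90 ✗.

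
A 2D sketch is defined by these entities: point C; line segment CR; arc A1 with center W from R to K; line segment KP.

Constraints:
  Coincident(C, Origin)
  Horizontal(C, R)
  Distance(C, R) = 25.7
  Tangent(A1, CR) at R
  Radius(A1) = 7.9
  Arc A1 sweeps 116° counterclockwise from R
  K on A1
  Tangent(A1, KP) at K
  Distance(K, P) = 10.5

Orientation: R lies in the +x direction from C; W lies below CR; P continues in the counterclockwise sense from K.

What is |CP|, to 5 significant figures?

31.161

C is at the origin; CR is horizontal with |CR| = 25.7 and R on the +x side, so R = (25.700, 0.0000). The tangent condition forces WR to be normal to CR, so W = R + (0, -7.9) = (25.700, -7.9000). On A1, R sits at bearing 90° from W; a 116° counterclockwise sweep puts K at bearing 206°, so K = W + 7.9·(cos 206°, sin 206°) = (18.600, -11.363). Since A1 is tangent to KP there, WK ⟂ KP, so KP runs along (−sin 206°, cos 206°); with |KP| = 10.5, P = (23.202, -20.800). Then |CP| = |P − C| = 31.161.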